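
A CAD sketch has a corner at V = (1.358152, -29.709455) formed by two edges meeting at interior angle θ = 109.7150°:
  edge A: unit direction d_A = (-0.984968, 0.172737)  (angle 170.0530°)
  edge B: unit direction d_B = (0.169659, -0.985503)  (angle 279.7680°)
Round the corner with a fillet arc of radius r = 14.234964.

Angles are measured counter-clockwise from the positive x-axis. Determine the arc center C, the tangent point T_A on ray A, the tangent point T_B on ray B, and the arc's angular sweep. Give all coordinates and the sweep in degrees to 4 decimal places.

bisector direction at 224.9105° = (-0.708210,-0.706001)
center distance |VC| = r/sin(θ/2) = 14.234964/sin(54.8575°) = 17.408052
C = V + |VC|·bis = (-10.9704,-41.9996)
T_A = V + ((C−V)·d_A)·d_A = V + 10.0203·d_A = (-8.5115,-27.9786)
T_B = V + ((C−V)·d_B)·d_B = V + 10.0203·d_B = (3.0582,-39.5845)
sweep = 180° − θ = 70.2850°

center=(-10.9704,-41.9996) T_A=(-8.5115,-27.9786) T_B=(3.0582,-39.5845) sweep=70.2850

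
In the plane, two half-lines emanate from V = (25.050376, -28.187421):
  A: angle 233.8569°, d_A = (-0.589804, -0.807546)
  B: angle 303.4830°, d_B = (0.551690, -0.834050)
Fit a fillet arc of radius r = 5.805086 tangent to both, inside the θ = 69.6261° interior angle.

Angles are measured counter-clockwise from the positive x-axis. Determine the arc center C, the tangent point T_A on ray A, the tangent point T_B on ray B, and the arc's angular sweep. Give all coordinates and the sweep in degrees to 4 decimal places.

bisector direction at 268.6699° = (-0.023212,-0.999731)
center distance |VC| = r/sin(θ/2) = 5.805086/sin(34.8130°) = 10.168296
C = V + |VC|·bis = (24.8144,-38.3530)
T_A = V + ((C−V)·d_A)·d_A = V + 8.3484·d_A = (20.1265,-34.9291)
T_B = V + ((C−V)·d_B)·d_B = V + 8.3484·d_B = (29.6561,-35.1504)
sweep = 180° − θ = 110.3739°

center=(24.8144,-38.3530) T_A=(20.1265,-34.9291) T_B=(29.6561,-35.1504) sweep=110.3739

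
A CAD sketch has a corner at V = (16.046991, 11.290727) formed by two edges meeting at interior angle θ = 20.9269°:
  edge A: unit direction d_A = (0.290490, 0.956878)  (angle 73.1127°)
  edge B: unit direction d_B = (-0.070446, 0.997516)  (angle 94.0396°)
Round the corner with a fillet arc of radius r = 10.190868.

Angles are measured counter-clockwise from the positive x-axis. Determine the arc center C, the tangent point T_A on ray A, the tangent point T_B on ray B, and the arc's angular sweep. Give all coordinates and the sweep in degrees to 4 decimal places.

bisector direction at 83.5762° = (0.111883,0.993721)
center distance |VC| = r/sin(θ/2) = 10.190868/sin(10.4634°) = 56.114564
C = V + |VC|·bis = (22.3252,67.0530)
T_A = V + ((C−V)·d_A)·d_A = V + 55.1814·d_A = (32.0767,64.0926)
T_B = V + ((C−V)·d_B)·d_B = V + 55.1814·d_B = (12.1597,66.3351)
sweep = 180° − θ = 159.0731°

center=(22.3252,67.0530) T_A=(32.0767,64.0926) T_B=(12.1597,66.3351) sweep=159.0731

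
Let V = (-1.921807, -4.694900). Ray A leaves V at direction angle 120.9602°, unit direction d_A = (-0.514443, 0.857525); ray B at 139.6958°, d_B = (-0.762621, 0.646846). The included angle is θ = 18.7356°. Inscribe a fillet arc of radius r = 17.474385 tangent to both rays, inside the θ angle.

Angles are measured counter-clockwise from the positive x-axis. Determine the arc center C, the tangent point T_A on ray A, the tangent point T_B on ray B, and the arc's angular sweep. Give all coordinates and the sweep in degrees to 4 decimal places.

center=(-71.3981,77.1477) T_A=(-56.4134,86.1372) T_B=(-82.7014,63.8213) sweep=161.2644

bisector direction at 130.3280° = (-0.647162,0.762352)
center distance |VC| = r/sin(θ/2) = 17.474385/sin(9.3678°) = 107.355320
C = V + |VC|·bis = (-71.3981,77.1477)
T_A = V + ((C−V)·d_A)·d_A = V + 105.9236·d_A = (-56.4134,86.1372)
T_B = V + ((C−V)·d_B)·d_B = V + 105.9236·d_B = (-82.7014,63.8213)
sweep = 180° − θ = 161.2644°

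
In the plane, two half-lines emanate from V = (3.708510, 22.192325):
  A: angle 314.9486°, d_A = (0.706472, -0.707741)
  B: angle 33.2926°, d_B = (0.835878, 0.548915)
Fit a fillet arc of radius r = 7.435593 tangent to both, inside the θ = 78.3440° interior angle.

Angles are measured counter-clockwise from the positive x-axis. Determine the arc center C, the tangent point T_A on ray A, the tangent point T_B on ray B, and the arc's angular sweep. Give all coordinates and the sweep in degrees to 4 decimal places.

bisector direction at 354.1206° = (0.994740,-0.102435)
center distance |VC| = r/sin(θ/2) = 7.435593/sin(39.1720°) = 11.771688
C = V + |VC|·bis = (15.4183,20.9865)
T_A = V + ((C−V)·d_A)·d_A = V + 9.1260·d_A = (10.1558,15.7335)
T_B = V + ((C−V)·d_B)·d_B = V + 9.1260·d_B = (11.3368,27.2017)
sweep = 180° − θ = 101.6560°

center=(15.4183,20.9865) T_A=(10.1558,15.7335) T_B=(11.3368,27.2017) sweep=101.6560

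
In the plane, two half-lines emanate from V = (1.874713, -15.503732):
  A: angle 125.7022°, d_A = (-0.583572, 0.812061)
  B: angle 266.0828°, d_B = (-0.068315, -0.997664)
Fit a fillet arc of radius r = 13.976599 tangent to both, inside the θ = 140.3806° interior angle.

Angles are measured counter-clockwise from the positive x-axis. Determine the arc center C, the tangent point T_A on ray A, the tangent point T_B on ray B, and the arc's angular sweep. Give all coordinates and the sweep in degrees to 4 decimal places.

center=(-12.4132,-19.5717) T_A=(-1.0633,-11.4154) T_B=(1.5308,-20.5265) sweep=39.6194

bisector direction at 195.8925° = (-0.961777,-0.273833)
center distance |VC| = r/sin(θ/2) = 13.976599/sin(70.1903°) = 14.855709
C = V + |VC|·bis = (-12.4132,-19.5717)
T_A = V + ((C−V)·d_A)·d_A = V + 5.0346·d_A = (-1.0633,-11.4154)
T_B = V + ((C−V)·d_B)·d_B = V + 5.0346·d_B = (1.5308,-20.5265)
sweep = 180° − θ = 39.6194°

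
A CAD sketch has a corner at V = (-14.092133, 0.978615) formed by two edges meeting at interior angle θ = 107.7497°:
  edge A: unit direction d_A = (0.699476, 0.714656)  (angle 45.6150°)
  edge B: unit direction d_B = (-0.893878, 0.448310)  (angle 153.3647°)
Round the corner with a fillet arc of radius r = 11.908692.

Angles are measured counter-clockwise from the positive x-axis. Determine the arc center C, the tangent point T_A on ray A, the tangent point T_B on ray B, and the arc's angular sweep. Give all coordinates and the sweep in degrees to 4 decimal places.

center=(-16.5229,15.5202) T_A=(-8.0123,7.1904) T_B=(-21.8617,4.8753) sweep=72.2503

bisector direction at 99.4899° = (-0.164873,0.986315)
center distance |VC| = r/sin(θ/2) = 11.908692/sin(53.8749°) = 14.743385
C = V + |VC|·bis = (-16.5229,15.5202)
T_A = V + ((C−V)·d_A)·d_A = V + 8.6920·d_A = (-8.0123,7.1904)
T_B = V + ((C−V)·d_B)·d_B = V + 8.6920·d_B = (-21.8617,4.8753)
sweep = 180° − θ = 72.2503°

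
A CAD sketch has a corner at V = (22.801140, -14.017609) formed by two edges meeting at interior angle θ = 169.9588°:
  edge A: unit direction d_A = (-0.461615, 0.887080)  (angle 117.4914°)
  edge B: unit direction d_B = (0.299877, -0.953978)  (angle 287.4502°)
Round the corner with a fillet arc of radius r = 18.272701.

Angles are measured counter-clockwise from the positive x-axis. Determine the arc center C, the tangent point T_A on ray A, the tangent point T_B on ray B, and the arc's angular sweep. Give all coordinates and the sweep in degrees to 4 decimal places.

bisector direction at 202.4708° = (-0.924074,-0.382213)
center distance |VC| = r/sin(θ/2) = 18.272701/sin(84.9794°) = 18.343078
C = V + |VC|·bis = (5.8508,-21.0286)
T_A = V + ((C−V)·d_A)·d_A = V + 1.6053·d_A = (22.0601,-12.5936)
T_B = V + ((C−V)·d_B)·d_B = V + 1.6053·d_B = (23.2825,-15.5490)
sweep = 180° − θ = 10.0412°

center=(5.8508,-21.0286) T_A=(22.0601,-12.5936) T_B=(23.2825,-15.5490) sweep=10.0412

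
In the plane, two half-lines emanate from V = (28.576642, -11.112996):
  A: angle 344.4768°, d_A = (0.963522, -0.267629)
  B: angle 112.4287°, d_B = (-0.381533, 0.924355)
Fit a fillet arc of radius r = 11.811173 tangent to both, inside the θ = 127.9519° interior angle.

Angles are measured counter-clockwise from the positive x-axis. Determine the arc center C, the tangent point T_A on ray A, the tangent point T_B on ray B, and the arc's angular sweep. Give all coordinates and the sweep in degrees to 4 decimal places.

center=(37.2941,-1.2760) T_A=(34.1331,-12.6564) T_B=(26.3764,-5.7824) sweep=52.0481

bisector direction at 48.4528° = (0.663237,0.748409)
center distance |VC| = r/sin(θ/2) = 11.811173/sin(63.9759°) = 13.143826
C = V + |VC|·bis = (37.2941,-1.2760)
T_A = V + ((C−V)·d_A)·d_A = V + 5.7668·d_A = (34.1331,-12.6564)
T_B = V + ((C−V)·d_B)·d_B = V + 5.7668·d_B = (26.3764,-5.7824)
sweep = 180° − θ = 52.0481°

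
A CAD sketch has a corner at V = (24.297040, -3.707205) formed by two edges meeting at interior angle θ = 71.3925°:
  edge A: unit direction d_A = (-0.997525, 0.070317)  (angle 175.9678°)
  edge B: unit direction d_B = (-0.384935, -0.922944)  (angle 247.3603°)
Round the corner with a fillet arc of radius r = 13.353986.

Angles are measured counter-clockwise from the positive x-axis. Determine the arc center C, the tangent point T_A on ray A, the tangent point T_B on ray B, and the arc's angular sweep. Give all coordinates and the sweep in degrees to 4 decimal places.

bisector direction at 211.6641° = (-0.851141,-0.524938)
center distance |VC| = r/sin(θ/2) = 13.353986/sin(35.6962°) = 22.886477
C = V + |VC|·bis = (4.8174,-15.7212)
T_A = V + ((C−V)·d_A)·d_A = V + 18.5866·d_A = (5.7564,-2.4002)
T_B = V + ((C−V)·d_B)·d_B = V + 18.5866·d_B = (17.1424,-20.8616)
sweep = 180° − θ = 108.6075°

center=(4.8174,-15.7212) T_A=(5.7564,-2.4002) T_B=(17.1424,-20.8616) sweep=108.6075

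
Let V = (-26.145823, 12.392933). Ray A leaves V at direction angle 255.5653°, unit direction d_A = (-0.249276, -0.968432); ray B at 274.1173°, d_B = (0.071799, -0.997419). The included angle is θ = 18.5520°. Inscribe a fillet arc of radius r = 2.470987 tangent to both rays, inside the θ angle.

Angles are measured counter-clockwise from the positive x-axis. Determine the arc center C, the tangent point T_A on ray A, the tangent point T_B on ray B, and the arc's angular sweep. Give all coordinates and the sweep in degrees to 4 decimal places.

center=(-27.5242,-2.8746) T_A=(-29.9172,-2.2586) T_B=(-25.0596,-2.6972) sweep=161.4480

bisector direction at 264.8413° = (-0.089915,-0.995949)
center distance |VC| = r/sin(θ/2) = 2.470987/sin(9.2760°) = 15.329613
C = V + |VC|·bis = (-27.5242,-2.8746)
T_A = V + ((C−V)·d_A)·d_A = V + 15.1292·d_A = (-29.9172,-2.2586)
T_B = V + ((C−V)·d_B)·d_B = V + 15.1292·d_B = (-25.0596,-2.6972)
sweep = 180° − θ = 161.4480°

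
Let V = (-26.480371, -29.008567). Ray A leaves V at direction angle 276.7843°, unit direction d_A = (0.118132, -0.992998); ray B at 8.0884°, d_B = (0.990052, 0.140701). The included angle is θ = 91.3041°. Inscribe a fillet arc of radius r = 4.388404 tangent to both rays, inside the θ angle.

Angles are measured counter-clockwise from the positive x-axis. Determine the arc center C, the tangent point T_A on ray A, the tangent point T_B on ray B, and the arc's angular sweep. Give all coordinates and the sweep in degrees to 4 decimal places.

center=(-21.6160,-32.7498) T_A=(-25.9736,-33.2682) T_B=(-22.2334,-28.4050) sweep=88.6959

bisector direction at 322.4364° = (0.792677,-0.609642)
center distance |VC| = r/sin(θ/2) = 4.388404/sin(45.6521°) = 6.136701
C = V + |VC|·bis = (-21.6160,-32.7498)
T_A = V + ((C−V)·d_A)·d_A = V + 4.2896·d_A = (-25.9736,-33.2682)
T_B = V + ((C−V)·d_B)·d_B = V + 4.2896·d_B = (-22.2334,-28.4050)
sweep = 180° − θ = 88.6959°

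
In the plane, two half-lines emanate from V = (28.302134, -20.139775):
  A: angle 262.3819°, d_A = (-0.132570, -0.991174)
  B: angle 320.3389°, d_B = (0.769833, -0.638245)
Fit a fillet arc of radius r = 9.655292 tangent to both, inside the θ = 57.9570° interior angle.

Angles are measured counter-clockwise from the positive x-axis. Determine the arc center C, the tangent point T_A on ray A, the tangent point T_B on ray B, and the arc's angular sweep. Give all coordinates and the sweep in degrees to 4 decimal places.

center=(35.5610,-38.6999) T_A=(25.9909,-37.4199) T_B=(41.7234,-31.2670) sweep=122.0430

bisector direction at 291.3604° = (0.364233,-0.931308)
center distance |VC| = r/sin(θ/2) = 9.655292/sin(28.9785°) = 19.929129
C = V + |VC|·bis = (35.5610,-38.6999)
T_A = V + ((C−V)·d_A)·d_A = V + 17.4340·d_A = (25.9909,-37.4199)
T_B = V + ((C−V)·d_B)·d_B = V + 17.4340·d_B = (41.7234,-31.2670)
sweep = 180° − θ = 122.0430°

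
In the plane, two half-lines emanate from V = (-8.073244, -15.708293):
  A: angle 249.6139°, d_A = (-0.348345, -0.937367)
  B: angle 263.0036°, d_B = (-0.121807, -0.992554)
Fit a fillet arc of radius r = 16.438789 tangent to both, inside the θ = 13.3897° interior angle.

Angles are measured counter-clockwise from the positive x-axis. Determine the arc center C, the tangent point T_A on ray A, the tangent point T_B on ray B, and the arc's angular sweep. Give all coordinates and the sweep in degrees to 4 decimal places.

center=(-41.4481,-152.7085) T_A=(-56.8573,-146.9821) T_B=(-25.1317,-154.7109) sweep=166.6103

bisector direction at 256.3087° = (-0.236690,-0.971585)
center distance |VC| = r/sin(θ/2) = 16.438789/sin(6.6948°) = 141.006882
C = V + |VC|·bis = (-41.4481,-152.7085)
T_A = V + ((C−V)·d_A)·d_A = V + 140.0454·d_A = (-56.8573,-146.9821)
T_B = V + ((C−V)·d_B)·d_B = V + 140.0454·d_B = (-25.1317,-154.7109)
sweep = 180° − θ = 166.6103°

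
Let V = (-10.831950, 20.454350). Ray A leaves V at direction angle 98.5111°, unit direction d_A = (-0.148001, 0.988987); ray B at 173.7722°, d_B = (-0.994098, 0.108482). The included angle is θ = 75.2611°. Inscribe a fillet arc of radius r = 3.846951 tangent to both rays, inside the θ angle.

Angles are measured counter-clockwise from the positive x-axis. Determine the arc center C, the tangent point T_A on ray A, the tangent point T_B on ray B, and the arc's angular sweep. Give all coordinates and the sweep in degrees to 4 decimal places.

center=(-15.3750,24.8199) T_A=(-11.5705,25.3893) T_B=(-15.7924,20.9957) sweep=104.7389

bisector direction at 136.1416° = (-0.721055,0.692878)
center distance |VC| = r/sin(θ/2) = 3.846951/sin(37.6305°) = 6.300615
C = V + |VC|·bis = (-15.3750,24.8199)
T_A = V + ((C−V)·d_A)·d_A = V + 4.9899·d_A = (-11.5705,25.3893)
T_B = V + ((C−V)·d_B)·d_B = V + 4.9899·d_B = (-15.7924,20.9957)
sweep = 180° − θ = 104.7389°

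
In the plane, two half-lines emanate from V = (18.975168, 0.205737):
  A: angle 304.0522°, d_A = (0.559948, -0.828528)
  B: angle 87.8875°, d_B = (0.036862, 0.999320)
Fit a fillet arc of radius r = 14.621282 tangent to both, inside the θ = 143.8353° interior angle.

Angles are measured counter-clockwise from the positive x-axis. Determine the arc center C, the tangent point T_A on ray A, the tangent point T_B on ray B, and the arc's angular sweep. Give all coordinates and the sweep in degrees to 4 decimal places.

bisector direction at 15.9699° = (0.961407,0.275131)
center distance |VC| = r/sin(θ/2) = 14.621282/sin(71.9176°) = 15.380924
C = V + |VC|·bis = (33.7625,4.4375)
T_A = V + ((C−V)·d_A)·d_A = V + 4.7740·d_A = (21.6484,-3.7496)
T_B = V + ((C−V)·d_B)·d_B = V + 4.7740·d_B = (19.1511,4.9765)
sweep = 180° − θ = 36.1647°

center=(33.7625,4.4375) T_A=(21.6484,-3.7496) T_B=(19.1511,4.9765) sweep=36.1647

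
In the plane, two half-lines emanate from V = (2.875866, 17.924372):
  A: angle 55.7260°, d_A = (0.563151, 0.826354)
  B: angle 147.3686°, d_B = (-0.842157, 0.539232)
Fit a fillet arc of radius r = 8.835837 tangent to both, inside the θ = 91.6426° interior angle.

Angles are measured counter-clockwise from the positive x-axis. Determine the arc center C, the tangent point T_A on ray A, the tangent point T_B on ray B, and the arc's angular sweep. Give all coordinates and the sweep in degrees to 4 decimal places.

bisector direction at 101.5473° = (-0.200177,0.979760)
center distance |VC| = r/sin(θ/2) = 8.835837/sin(45.8213°) = 12.320427
C = V + |VC|·bis = (0.4096,29.9954)
T_A = V + ((C−V)·d_A)·d_A = V + 8.5861·d_A = (7.7111,25.0195)
T_B = V + ((C−V)·d_B)·d_B = V + 8.5861·d_B = (-4.3550,22.5543)
sweep = 180° − θ = 88.3574°

center=(0.4096,29.9954) T_A=(7.7111,25.0195) T_B=(-4.3550,22.5543) sweep=88.3574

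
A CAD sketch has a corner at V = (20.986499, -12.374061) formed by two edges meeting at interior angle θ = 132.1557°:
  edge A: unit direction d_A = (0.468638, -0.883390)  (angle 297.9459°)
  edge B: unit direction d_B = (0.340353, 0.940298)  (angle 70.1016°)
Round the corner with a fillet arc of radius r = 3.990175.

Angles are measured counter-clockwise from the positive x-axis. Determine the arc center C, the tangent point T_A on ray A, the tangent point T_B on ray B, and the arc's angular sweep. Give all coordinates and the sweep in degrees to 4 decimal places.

center=(25.3409,-12.0678) T_A=(21.8160,-13.9377) T_B=(21.5889,-10.7097) sweep=47.8443

bisector direction at 4.0238° = (0.997535,0.070170)
center distance |VC| = r/sin(θ/2) = 3.990175/sin(66.0778°) = 4.365154
C = V + |VC|·bis = (25.3409,-12.0678)
T_A = V + ((C−V)·d_A)·d_A = V + 1.7700·d_A = (21.8160,-13.9377)
T_B = V + ((C−V)·d_B)·d_B = V + 1.7700·d_B = (21.5889,-10.7097)
sweep = 180° − θ = 47.8443°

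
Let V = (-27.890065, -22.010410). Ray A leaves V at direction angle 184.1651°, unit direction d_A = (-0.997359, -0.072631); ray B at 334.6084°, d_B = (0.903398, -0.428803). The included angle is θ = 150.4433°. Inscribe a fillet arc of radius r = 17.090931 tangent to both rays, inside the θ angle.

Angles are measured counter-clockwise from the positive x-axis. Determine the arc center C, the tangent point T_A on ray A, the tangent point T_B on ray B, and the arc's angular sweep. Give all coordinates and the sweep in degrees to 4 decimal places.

center=(-31.1455,-39.3837) T_A=(-32.3869,-22.3379) T_B=(-23.8169,-23.9438) sweep=29.5567

bisector direction at 259.3868° = (-0.184179,-0.982893)
center distance |VC| = r/sin(θ/2) = 17.090931/sin(75.2216°) = 17.675644
C = V + |VC|·bis = (-31.1455,-39.3837)
T_A = V + ((C−V)·d_A)·d_A = V + 4.5087·d_A = (-32.3869,-22.3379)
T_B = V + ((C−V)·d_B)·d_B = V + 4.5087·d_B = (-23.8169,-23.9438)
sweep = 180° − θ = 29.5567°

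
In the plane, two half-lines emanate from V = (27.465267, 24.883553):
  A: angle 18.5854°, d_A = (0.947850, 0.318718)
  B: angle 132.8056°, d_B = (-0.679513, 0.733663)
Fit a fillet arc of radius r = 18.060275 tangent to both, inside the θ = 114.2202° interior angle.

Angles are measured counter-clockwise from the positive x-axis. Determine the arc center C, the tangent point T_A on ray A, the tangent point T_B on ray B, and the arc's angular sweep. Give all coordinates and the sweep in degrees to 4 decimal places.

bisector direction at 75.6955° = (0.247075,0.968996)
center distance |VC| = r/sin(θ/2) = 18.060275/sin(57.1101°) = 21.507609
C = V + |VC|·bis = (32.7793,45.7243)
T_A = V + ((C−V)·d_A)·d_A = V + 11.6792·d_A = (38.5354,28.6059)
T_B = V + ((C−V)·d_B)·d_B = V + 11.6792·d_B = (19.5291,33.4522)
sweep = 180° − θ = 65.7798°

center=(32.7793,45.7243) T_A=(38.5354,28.6059) T_B=(19.5291,33.4522) sweep=65.7798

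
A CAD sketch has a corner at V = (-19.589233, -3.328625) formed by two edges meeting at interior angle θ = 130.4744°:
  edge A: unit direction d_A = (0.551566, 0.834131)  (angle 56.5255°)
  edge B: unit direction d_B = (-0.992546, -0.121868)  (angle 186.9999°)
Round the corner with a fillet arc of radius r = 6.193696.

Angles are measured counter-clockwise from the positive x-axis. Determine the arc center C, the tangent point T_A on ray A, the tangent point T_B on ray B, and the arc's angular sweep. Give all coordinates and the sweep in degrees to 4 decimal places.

bisector direction at 121.7627° = (-0.526402,0.850236)
center distance |VC| = r/sin(θ/2) = 6.193696/sin(65.2372°) = 6.820878
C = V + |VC|·bis = (-23.1798,2.4707)
T_A = V + ((C−V)·d_A)·d_A = V + 2.8570·d_A = (-18.0134,-0.9455)
T_B = V + ((C−V)·d_B)·d_B = V + 2.8570·d_B = (-22.4249,-3.6768)
sweep = 180° − θ = 49.5256°

center=(-23.1798,2.4707) T_A=(-18.0134,-0.9455) T_B=(-22.4249,-3.6768) sweep=49.5256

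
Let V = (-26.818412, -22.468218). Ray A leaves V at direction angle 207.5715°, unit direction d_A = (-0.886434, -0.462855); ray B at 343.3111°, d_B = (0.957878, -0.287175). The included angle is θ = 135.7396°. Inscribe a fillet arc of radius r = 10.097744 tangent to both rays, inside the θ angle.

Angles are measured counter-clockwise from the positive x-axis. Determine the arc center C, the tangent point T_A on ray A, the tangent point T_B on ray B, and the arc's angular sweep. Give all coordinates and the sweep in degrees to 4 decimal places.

bisector direction at 275.4413° = (0.094826,-0.995494)
center distance |VC| = r/sin(θ/2) = 10.097744/sin(67.8698°) = 10.900804
C = V + |VC|·bis = (-25.7847,-33.3199)
T_A = V + ((C−V)·d_A)·d_A = V + 4.1065·d_A = (-30.4585,-24.3689)
T_B = V + ((C−V)·d_B)·d_B = V + 4.1065·d_B = (-22.8849,-23.6475)
sweep = 180° − θ = 44.2604°

center=(-25.7847,-33.3199) T_A=(-30.4585,-24.3689) T_B=(-22.8849,-23.6475) sweep=44.2604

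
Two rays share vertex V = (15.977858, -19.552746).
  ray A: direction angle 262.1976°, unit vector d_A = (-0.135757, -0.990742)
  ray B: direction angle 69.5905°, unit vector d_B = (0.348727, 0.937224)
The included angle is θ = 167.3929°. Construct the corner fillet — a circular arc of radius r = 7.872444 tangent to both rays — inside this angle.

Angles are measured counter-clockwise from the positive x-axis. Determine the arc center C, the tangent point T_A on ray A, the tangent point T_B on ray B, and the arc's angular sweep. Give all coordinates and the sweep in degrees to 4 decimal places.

center=(23.6594,-21.4831) T_A=(15.8598,-20.4143) T_B=(16.2811,-18.7377) sweep=12.6071

bisector direction at 345.8941° = (0.969847,-0.243716)
center distance |VC| = r/sin(θ/2) = 7.872444/sin(83.6964°) = 7.920329
C = V + |VC|·bis = (23.6594,-21.4831)
T_A = V + ((C−V)·d_A)·d_A = V + 0.8696·d_A = (15.8598,-20.4143)
T_B = V + ((C−V)·d_B)·d_B = V + 0.8696·d_B = (16.2811,-18.7377)
sweep = 180° − θ = 12.6071°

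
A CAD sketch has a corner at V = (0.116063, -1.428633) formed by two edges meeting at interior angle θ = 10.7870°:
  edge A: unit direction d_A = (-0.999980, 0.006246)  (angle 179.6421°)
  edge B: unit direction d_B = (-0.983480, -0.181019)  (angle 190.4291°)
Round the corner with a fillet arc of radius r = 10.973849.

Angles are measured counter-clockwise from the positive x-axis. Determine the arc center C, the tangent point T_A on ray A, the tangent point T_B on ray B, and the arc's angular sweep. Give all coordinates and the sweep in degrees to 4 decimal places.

center=(-116.1822,-11.6762) T_A=(-116.1136,-0.7026) T_B=(-114.1957,-22.4688) sweep=169.2130

bisector direction at 185.0356° = (-0.996140,-0.087775)
center distance |VC| = r/sin(θ/2) = 10.973849/sin(5.3935°) = 116.748825
C = V + |VC|·bis = (-116.1822,-11.6762)
T_A = V + ((C−V)·d_A)·d_A = V + 116.2319·d_A = (-116.1136,-0.7026)
T_B = V + ((C−V)·d_B)·d_B = V + 116.2319·d_B = (-114.1957,-22.4688)
sweep = 180° − θ = 169.2130°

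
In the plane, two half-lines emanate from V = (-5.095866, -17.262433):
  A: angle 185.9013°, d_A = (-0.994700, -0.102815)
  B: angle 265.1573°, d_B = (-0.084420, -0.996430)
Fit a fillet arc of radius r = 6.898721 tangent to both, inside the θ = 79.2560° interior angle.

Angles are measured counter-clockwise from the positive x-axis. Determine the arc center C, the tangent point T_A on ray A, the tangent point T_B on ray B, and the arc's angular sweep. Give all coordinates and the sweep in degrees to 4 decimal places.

center=(-12.6733,-24.9811) T_A=(-13.3825,-18.1190) T_B=(-5.7992,-25.5635) sweep=100.7440

bisector direction at 225.5293° = (-0.700544,-0.713609)
center distance |VC| = r/sin(θ/2) = 6.898721/sin(39.6280°) = 10.816425
C = V + |VC|·bis = (-12.6733,-24.9811)
T_A = V + ((C−V)·d_A)·d_A = V + 8.3308·d_A = (-13.3825,-18.1190)
T_B = V + ((C−V)·d_B)·d_B = V + 8.3308·d_B = (-5.7992,-25.5635)
sweep = 180° − θ = 100.7440°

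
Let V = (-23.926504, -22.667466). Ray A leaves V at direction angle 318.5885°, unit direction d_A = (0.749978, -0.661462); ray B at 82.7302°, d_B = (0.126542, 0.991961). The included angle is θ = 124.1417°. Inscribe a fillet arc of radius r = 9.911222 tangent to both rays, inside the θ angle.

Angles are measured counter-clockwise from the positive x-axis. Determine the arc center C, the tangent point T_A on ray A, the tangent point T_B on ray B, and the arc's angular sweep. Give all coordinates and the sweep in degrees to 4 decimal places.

center=(-13.4301,-18.7097) T_A=(-19.9860,-26.1429) T_B=(-23.2616,-17.4555) sweep=55.8583

bisector direction at 20.6594° = (0.935695,0.352811)
center distance |VC| = r/sin(θ/2) = 9.911222/sin(62.0709°) = 11.217786
C = V + |VC|·bis = (-13.4301,-18.7097)
T_A = V + ((C−V)·d_A)·d_A = V + 5.2542·d_A = (-19.9860,-26.1429)
T_B = V + ((C−V)·d_B)·d_B = V + 5.2542·d_B = (-23.2616,-17.4555)
sweep = 180° − θ = 55.8583°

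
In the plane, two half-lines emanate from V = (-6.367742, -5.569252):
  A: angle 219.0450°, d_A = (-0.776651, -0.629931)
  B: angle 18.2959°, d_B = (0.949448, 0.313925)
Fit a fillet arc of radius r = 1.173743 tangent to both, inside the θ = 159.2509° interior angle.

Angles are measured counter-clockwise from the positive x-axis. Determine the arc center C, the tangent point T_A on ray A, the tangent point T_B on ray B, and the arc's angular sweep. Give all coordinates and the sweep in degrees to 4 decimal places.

bisector direction at 298.6705° = (0.479771,-0.877394)
center distance |VC| = r/sin(θ/2) = 1.173743/sin(79.6255°) = 1.193251
C = V + |VC|·bis = (-5.7953,-6.6162)
T_A = V + ((C−V)·d_A)·d_A = V + 0.2149·d_A = (-6.5346,-5.7046)
T_B = V + ((C−V)·d_B)·d_B = V + 0.2149·d_B = (-6.1637,-5.5018)
sweep = 180° − θ = 20.7491°

center=(-5.7953,-6.6162) T_A=(-6.5346,-5.7046) T_B=(-6.1637,-5.5018) sweep=20.7491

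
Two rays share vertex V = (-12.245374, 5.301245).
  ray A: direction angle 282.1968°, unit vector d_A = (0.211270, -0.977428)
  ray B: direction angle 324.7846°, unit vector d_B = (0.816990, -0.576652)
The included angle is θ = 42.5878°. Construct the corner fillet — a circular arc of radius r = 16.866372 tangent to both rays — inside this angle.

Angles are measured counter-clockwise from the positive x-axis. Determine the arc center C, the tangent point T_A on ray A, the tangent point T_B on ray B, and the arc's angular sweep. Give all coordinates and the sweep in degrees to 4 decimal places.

center=(13.3827,-33.4322) T_A=(-3.1029,-36.9956) T_B=(23.1087,-19.6526) sweep=137.4122

bisector direction at 303.4907° = (0.551802,-0.833975)
center distance |VC| = r/sin(θ/2) = 16.866372/sin(21.2939°) = 46.444382
C = V + |VC|·bis = (13.3827,-33.4322)
T_A = V + ((C−V)·d_A)·d_A = V + 43.2736·d_A = (-3.1029,-36.9956)
T_B = V + ((C−V)·d_B)·d_B = V + 43.2736·d_B = (23.1087,-19.6526)
sweep = 180° − θ = 137.4122°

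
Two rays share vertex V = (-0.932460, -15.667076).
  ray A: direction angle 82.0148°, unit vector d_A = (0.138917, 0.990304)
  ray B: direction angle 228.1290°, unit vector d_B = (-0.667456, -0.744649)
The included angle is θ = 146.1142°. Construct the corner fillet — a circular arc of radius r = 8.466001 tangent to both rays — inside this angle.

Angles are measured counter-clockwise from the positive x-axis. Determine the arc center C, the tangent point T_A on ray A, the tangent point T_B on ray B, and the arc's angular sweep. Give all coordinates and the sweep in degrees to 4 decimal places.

bisector direction at 155.0719° = (-0.906837,0.421481)
center distance |VC| = r/sin(θ/2) = 8.466001/sin(73.0571°) = 8.850135
C = V + |VC|·bis = (-8.9581,-11.9369)
T_A = V + ((C−V)·d_A)·d_A = V + 2.5791·d_A = (-0.5742,-13.1130)
T_B = V + ((C−V)·d_B)·d_B = V + 2.5791·d_B = (-2.6539,-17.5876)
sweep = 180° − θ = 33.8858°

center=(-8.9581,-11.9369) T_A=(-0.5742,-13.1130) T_B=(-2.6539,-17.5876) sweep=33.8858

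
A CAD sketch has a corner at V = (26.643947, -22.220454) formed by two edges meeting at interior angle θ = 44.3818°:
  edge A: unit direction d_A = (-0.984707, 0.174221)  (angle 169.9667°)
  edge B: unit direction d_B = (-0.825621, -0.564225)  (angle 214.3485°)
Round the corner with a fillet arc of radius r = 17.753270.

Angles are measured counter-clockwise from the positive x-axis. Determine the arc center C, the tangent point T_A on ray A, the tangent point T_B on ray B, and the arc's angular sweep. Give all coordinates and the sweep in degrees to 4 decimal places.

center=(-19.3062,-32.1196) T_A=(-16.2133,-14.6379) T_B=(-9.2894,-46.7771) sweep=135.6182

bisector direction at 192.1576° = (-0.977572,-0.210601)
center distance |VC| = r/sin(θ/2) = 17.753270/sin(22.1909°) = 47.004407
C = V + |VC|·bis = (-19.3062,-32.1196)
T_A = V + ((C−V)·d_A)·d_A = V + 43.5228·d_A = (-16.2133,-14.6379)
T_B = V + ((C−V)·d_B)·d_B = V + 43.5228·d_B = (-9.2894,-46.7771)
sweep = 180° − θ = 135.6182°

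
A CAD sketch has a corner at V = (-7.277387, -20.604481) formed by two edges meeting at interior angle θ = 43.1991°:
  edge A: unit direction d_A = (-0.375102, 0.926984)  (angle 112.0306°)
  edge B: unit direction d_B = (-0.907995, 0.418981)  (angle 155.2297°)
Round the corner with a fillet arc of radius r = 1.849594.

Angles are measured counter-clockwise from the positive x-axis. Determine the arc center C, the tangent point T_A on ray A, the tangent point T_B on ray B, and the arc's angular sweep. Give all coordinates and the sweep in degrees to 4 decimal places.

center=(-10.7443,-16.9677) T_A=(-9.0297,-16.2739) T_B=(-11.5192,-18.6471) sweep=136.8009

bisector direction at 133.6302° = (-0.690001,0.723809)
center distance |VC| = r/sin(θ/2) = 1.849594/sin(21.5996°) = 5.024470
C = V + |VC|·bis = (-10.7443,-16.9677)
T_A = V + ((C−V)·d_A)·d_A = V + 4.6716·d_A = (-9.0297,-16.2739)
T_B = V + ((C−V)·d_B)·d_B = V + 4.6716·d_B = (-11.5192,-18.6471)
sweep = 180° − θ = 136.8009°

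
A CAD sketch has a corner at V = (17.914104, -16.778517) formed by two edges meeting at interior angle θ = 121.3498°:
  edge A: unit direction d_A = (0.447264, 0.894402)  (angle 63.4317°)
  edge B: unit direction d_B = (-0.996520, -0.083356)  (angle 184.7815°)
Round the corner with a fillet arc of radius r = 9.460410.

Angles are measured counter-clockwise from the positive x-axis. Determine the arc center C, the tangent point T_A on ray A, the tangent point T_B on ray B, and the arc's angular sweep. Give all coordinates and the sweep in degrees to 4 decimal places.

center=(11.8296,-7.7940) T_A=(20.2910,-12.0253) T_B=(12.6182,-17.2215) sweep=58.6502

bisector direction at 124.1066° = (-0.560734,0.827996)
center distance |VC| = r/sin(θ/2) = 9.460410/sin(60.6749°) = 10.850901
C = V + |VC|·bis = (11.8296,-7.7940)
T_A = V + ((C−V)·d_A)·d_A = V + 5.3144·d_A = (20.2910,-12.0253)
T_B = V + ((C−V)·d_B)·d_B = V + 5.3144·d_B = (12.6182,-17.2215)
sweep = 180° − θ = 58.6502°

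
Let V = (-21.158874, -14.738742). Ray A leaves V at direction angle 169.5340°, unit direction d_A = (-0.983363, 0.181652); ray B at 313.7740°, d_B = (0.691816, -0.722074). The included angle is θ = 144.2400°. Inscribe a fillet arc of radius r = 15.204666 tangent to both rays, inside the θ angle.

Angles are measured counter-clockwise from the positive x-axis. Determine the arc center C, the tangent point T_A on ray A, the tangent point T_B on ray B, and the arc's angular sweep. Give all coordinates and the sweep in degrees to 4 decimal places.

center=(-28.7443,-28.7994) T_A=(-25.9824,-13.8477) T_B=(-17.7654,-18.2806) sweep=35.7600

bisector direction at 241.6540° = (-0.474795,-0.880096)
center distance |VC| = r/sin(θ/2) = 15.204666/sin(72.1200°) = 15.976295
C = V + |VC|·bis = (-28.7443,-28.7994)
T_A = V + ((C−V)·d_A)·d_A = V + 4.9051·d_A = (-25.9824,-13.8477)
T_B = V + ((C−V)·d_B)·d_B = V + 4.9051·d_B = (-17.7654,-18.2806)
sweep = 180° − θ = 35.7600°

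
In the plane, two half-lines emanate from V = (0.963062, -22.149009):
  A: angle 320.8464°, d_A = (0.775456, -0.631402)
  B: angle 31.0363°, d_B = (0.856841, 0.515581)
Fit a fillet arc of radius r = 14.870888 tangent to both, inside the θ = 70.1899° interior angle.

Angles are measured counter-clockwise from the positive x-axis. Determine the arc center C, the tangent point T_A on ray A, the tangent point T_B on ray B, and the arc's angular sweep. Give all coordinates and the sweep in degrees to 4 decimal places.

center=(26.7636,-23.9797) T_A=(17.3741,-35.5114) T_B=(19.0965,-11.2377) sweep=109.8101

bisector direction at 355.9413° = (0.997492,-0.070778)
center distance |VC| = r/sin(θ/2) = 14.870888/sin(35.0949°) = 25.865422
C = V + |VC|·bis = (26.7636,-23.9797)
T_A = V + ((C−V)·d_A)·d_A = V + 21.1631·d_A = (17.3741,-35.5114)
T_B = V + ((C−V)·d_B)·d_B = V + 21.1631·d_B = (19.0965,-11.2377)
sweep = 180° − θ = 109.8101°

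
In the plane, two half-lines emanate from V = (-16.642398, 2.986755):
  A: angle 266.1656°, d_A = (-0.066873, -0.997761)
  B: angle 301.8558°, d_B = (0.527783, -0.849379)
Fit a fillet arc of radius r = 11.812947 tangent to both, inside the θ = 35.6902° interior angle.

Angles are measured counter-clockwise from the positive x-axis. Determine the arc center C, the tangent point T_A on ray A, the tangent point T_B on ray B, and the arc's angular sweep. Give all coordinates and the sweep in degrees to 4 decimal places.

center=(-7.3097,-34.4148) T_A=(-19.0962,-33.6249) T_B=(2.7240,-28.1802) sweep=144.3098

bisector direction at 284.0107° = (0.242103,-0.970251)
center distance |VC| = r/sin(θ/2) = 11.812947/sin(17.8451°) = 38.548384
C = V + |VC|·bis = (-7.3097,-34.4148)
T_A = V + ((C−V)·d_A)·d_A = V + 36.6938·d_A = (-19.0962,-33.6249)
T_B = V + ((C−V)·d_B)·d_B = V + 36.6938·d_B = (2.7240,-28.1802)
sweep = 180° − θ = 144.3098°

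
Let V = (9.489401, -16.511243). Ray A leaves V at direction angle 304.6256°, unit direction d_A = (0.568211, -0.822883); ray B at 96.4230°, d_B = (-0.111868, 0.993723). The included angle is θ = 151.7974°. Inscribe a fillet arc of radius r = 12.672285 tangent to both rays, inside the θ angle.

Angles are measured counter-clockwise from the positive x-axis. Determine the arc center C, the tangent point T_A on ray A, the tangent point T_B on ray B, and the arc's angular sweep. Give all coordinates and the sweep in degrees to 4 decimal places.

center=(21.7260,-11.9302) T_A=(11.2982,-19.1308) T_B=(9.1333,-13.3479) sweep=28.2026

bisector direction at 20.5243° = (0.936524,0.350605)
center distance |VC| = r/sin(θ/2) = 12.672285/sin(75.8987°) = 13.066010
C = V + |VC|·bis = (21.7260,-11.9302)
T_A = V + ((C−V)·d_A)·d_A = V + 3.1834·d_A = (11.2982,-19.1308)
T_B = V + ((C−V)·d_B)·d_B = V + 3.1834·d_B = (9.1333,-13.3479)
sweep = 180° − θ = 28.2026°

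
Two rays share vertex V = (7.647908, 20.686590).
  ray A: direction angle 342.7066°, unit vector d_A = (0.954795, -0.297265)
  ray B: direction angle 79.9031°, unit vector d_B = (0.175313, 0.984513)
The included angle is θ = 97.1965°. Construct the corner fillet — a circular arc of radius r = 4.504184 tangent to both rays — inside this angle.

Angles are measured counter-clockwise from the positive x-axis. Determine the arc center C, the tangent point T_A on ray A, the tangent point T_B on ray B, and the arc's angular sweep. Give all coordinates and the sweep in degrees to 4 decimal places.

bisector direction at 31.3048° = (0.854415,0.519591)
center distance |VC| = r/sin(θ/2) = 4.504184/sin(48.5983°) = 6.004851
C = V + |VC|·bis = (12.7785,23.8067)
T_A = V + ((C−V)·d_A)·d_A = V + 3.9712·d_A = (11.4396,19.5061)
T_B = V + ((C−V)·d_B)·d_B = V + 3.9712·d_B = (8.3441,24.5963)
sweep = 180° − θ = 82.8035°

center=(12.7785,23.8067) T_A=(11.4396,19.5061) T_B=(8.3441,24.5963) sweep=82.8035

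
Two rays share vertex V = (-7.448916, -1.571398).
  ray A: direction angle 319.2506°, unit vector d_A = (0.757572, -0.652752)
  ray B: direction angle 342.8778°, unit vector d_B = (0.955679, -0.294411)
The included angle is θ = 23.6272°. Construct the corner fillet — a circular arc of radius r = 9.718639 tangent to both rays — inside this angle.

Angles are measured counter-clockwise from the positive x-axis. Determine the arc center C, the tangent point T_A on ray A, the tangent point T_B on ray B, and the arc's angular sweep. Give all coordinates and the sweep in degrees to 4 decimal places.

bisector direction at 331.0642° = (0.875162,-0.483829)
center distance |VC| = r/sin(θ/2) = 9.718639/sin(11.8136°) = 47.470889
C = V + |VC|·bis = (34.0958,-24.5392)
T_A = V + ((C−V)·d_A)·d_A = V + 46.4654·d_A = (27.7520,-31.9018)
T_B = V + ((C−V)·d_B)·d_B = V + 46.4654·d_B = (36.9571,-15.2513)
sweep = 180° − θ = 156.3728°

center=(34.0958,-24.5392) T_A=(27.7520,-31.9018) T_B=(36.9571,-15.2513) sweep=156.3728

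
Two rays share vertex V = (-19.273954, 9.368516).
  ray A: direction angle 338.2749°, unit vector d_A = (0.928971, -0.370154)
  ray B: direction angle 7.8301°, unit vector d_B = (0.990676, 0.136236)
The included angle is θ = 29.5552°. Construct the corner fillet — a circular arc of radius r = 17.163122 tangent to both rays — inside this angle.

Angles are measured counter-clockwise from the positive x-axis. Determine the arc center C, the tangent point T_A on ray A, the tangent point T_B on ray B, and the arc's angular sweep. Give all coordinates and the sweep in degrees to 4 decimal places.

bisector direction at 353.0525° = (0.992657,-0.120960)
center distance |VC| = r/sin(θ/2) = 17.163122/sin(14.7776°) = 67.288482
C = V + |VC|·bis = (47.5205,1.2293)
T_A = V + ((C−V)·d_A)·d_A = V + 65.0628·d_A = (41.1675,-14.7147)
T_B = V + ((C−V)·d_B)·d_B = V + 65.0628·d_B = (45.1822,18.2324)
sweep = 180° − θ = 150.4448°

center=(47.5205,1.2293) T_A=(41.1675,-14.7147) T_B=(45.1822,18.2324) sweep=150.4448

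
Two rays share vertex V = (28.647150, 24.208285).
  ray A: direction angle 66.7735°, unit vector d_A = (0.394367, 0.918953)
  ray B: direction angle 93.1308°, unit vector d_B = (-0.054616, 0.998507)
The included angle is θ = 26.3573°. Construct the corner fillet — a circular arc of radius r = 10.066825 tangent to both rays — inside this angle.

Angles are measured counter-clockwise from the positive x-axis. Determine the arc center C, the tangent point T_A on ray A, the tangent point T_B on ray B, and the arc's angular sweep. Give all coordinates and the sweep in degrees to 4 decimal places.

center=(36.3509,67.6861) T_A=(45.6018,63.7161) T_B=(26.2991,67.1363) sweep=153.6427

bisector direction at 79.9522° = (0.174471,0.984662)
center distance |VC| = r/sin(θ/2) = 10.066825/sin(13.1786°) = 44.155051
C = V + |VC|·bis = (36.3509,67.6861)
T_A = V + ((C−V)·d_A)·d_A = V + 42.9922·d_A = (45.6018,63.7161)
T_B = V + ((C−V)·d_B)·d_B = V + 42.9922·d_B = (26.2991,67.1363)
sweep = 180° − θ = 153.6427°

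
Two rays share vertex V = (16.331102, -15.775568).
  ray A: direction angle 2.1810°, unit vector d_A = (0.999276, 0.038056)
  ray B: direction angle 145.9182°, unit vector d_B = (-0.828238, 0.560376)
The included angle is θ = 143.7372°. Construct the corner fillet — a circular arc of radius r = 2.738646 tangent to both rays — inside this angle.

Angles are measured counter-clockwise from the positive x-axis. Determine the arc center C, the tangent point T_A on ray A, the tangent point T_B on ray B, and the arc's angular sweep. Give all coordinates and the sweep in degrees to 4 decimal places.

center=(17.1230,-13.0048) T_A=(17.2272,-15.7414) T_B=(15.5883,-15.2730) sweep=36.2628

bisector direction at 74.0496° = (0.274805,0.961500)
center distance |VC| = r/sin(θ/2) = 2.738646/sin(71.8686°) = 2.881738
C = V + |VC|·bis = (17.1230,-13.0048)
T_A = V + ((C−V)·d_A)·d_A = V + 0.8968·d_A = (17.2272,-15.7414)
T_B = V + ((C−V)·d_B)·d_B = V + 0.8968·d_B = (15.5883,-15.2730)
sweep = 180° − θ = 36.2628°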